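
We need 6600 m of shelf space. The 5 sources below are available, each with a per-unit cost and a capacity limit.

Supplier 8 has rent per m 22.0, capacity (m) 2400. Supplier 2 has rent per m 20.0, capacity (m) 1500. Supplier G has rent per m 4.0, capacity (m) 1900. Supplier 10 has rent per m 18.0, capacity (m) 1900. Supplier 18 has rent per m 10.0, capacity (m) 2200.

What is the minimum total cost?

Cheapest first:
Supplier G at 4.0: take all 1900 m — 4700 still needed.
Take 2200 from Supplier 18 at 10.0 — need 2500 more.
Take 1900 from Supplier 10 at 18.0 — need 600 more.
Take 600 from Supplier 2 at 20.0 to finish.
Supplier 8: unused.
Cost = 1900×4.0 + 2200×10.0 + 1900×18.0 + 600×20.0 = 75800.

75800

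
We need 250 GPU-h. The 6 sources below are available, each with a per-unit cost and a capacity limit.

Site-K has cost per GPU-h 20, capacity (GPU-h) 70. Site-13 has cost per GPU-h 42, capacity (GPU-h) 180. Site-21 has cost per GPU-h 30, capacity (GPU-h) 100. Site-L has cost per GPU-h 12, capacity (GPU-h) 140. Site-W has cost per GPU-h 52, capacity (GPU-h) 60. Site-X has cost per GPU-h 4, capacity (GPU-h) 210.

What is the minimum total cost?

Fill from the cheapest source first.
Take 210 from Site-X at 4 ; need 40 more.
Site-L (12): take the remaining 40 ; done.
Site-K, Site-21, Site-13, Site-W: unused.
Cost = 210×4 + 40×12 = 1320.

1320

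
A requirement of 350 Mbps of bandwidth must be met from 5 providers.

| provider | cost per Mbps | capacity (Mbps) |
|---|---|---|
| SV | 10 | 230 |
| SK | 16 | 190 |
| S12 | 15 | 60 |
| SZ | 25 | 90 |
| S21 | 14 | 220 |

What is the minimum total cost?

Cheapest first:
Take 230 from SV at 10 ; need 120 more.
S21 at 14: take 120 of its 220 ; requirement met.
S12, SK, SZ: unused.
Cost = 230×10 + 120×14 = 3980.

3980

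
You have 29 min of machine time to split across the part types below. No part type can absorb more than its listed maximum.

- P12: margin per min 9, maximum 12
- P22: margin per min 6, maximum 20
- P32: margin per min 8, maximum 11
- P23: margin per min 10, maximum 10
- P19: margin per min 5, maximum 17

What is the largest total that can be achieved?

264

Highest margin per min first: P23 10 > P12 9 > P32 8 > P22 6 > P19 5.
P23: +10 to 10 (cap) ; 19 left.
Give P12 12 to hit its cap of 12 ; 7 left.
P32 has room for 11 but only 7 remain, so it gets 7.
Total = 9×12 + 8×7 + 10×10 = 264.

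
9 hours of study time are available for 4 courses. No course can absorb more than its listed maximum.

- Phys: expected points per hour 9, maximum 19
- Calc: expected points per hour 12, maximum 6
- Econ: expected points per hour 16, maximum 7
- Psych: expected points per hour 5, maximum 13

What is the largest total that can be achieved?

136

Highest expected points per hour first: Econ 16 > Calc 12 > Phys 9 > Psych 5.
Econ: +7 to 7 (cap) → 2 left.
Calc: +2 (room for 6) → 2. Pool exhausted.
Total = 12×2 + 16×7 = 136.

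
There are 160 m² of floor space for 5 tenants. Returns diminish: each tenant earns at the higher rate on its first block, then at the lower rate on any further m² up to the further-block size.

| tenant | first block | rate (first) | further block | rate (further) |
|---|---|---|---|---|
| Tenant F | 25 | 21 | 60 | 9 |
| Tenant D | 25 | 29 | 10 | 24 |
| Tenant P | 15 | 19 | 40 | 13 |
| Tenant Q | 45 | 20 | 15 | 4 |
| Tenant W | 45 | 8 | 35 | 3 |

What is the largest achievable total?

3195

Rank every tier by rate: Tenant D/T1 29 > Tenant D/T2 24 > Tenant F/T1 21 > Tenant Q/T1 20 > Tenant P/T1 19 > Tenant P/T2 13 > Tenant F/T2 9 > Tenant W/T1 8 > Tenant Q/T2 4 > Tenant W/T2 3.
Tenant D/T1 (29): +25 → 135 left.
Tenant D T2 at 24: fill all 10 → 125 left.
Tenant F T1 at 21: fill all 25 → 100 left.
Fill Tenant Q T1 block (45 at 20) → 55 left.
Fill Tenant P T1 block (15 at 19) → 40 left.
Tenant P T2 at 13: fill all 40 → 0 left.
Total = 29×25 + 24×10 + 21×25 + 20×45 + 19×15 + 13×40 = 3195.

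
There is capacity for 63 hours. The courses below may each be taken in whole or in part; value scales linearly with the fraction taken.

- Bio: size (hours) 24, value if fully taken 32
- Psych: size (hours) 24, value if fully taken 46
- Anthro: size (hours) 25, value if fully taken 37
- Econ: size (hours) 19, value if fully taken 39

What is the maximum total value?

Sort by value density: Econ 39/19≈2.05, Psych 46/24≈1.92, Anthro 37/25≈1.48, Bio 32/24≈1.33.
Econ: take in full, 19 hours for value 39 → 44 left.
All 24 hours of Psych fit (value 46) → 20 remain.
Fill the last 20 hours with part of Anthro: 20/25 of it earns 29.6.
Total value = 114.6.

114.6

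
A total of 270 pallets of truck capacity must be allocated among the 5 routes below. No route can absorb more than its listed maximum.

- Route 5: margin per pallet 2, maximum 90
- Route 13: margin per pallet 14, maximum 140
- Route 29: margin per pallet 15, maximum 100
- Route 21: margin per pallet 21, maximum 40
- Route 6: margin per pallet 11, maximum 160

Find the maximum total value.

Highest margin per pallet first: Route 21 21 > Route 29 15 > Route 13 14 > Route 6 11 > Route 5 2.
Give Route 21 40 to hit its cap of 40 → 230 left.
Give Route 29 100 to hit its cap of 100 → 130 left.
Route 13 has room for 140 but only 130 remain, so it gets 130.
Total = 14×130 + 15×100 + 21×40 = 4160.

4160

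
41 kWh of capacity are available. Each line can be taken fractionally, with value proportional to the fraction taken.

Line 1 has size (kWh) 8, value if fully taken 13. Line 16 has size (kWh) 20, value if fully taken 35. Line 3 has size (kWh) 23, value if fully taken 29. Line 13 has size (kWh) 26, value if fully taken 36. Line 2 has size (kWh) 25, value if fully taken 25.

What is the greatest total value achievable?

Sort by value density: Line 16 35/20≈1.75, Line 1 13/8≈1.62, Line 13 36/26≈1.38, Line 3 29/23≈1.26, Line 2 25/25≈1.
Line 16: take in full, 20 kWh for value 35 ; 21 left.
All 8 kWh of Line 1 fit (value 13) ; 13 remain.
13 kWh left: a 13/26 share of Line 13 gives 36×13/26 = 18.
Total value = 66.

66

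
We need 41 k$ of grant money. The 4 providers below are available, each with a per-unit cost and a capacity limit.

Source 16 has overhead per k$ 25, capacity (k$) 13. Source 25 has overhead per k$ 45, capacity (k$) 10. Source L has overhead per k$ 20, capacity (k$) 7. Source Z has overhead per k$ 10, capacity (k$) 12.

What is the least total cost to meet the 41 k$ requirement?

990

Fill from the cheapest provider first.
Source Z (10): use full 12 ; 29 k$ to go.
Take 7 from Source L at 20 ; need 22 more.
Source 16 at 25: take all 13 k$ ; 9 still needed.
Take 9 from Source 25 at 45 to finish.
Cost = 12×10 + 7×20 + 13×25 + 9×45 = 990.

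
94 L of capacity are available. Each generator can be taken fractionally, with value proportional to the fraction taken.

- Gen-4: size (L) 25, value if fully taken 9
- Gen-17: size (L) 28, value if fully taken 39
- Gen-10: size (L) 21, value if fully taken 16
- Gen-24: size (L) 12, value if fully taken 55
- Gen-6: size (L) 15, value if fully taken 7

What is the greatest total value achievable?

123.48

Rank by value-to-size ratio: Gen-24 55/12≈4.58, Gen-17 39/28≈1.39, Gen-10 16/21≈0.762, Gen-6 7/15≈0.467, Gen-4 9/25≈0.36.
Take all of Gen-24 (12 L, value 55) ; 82 L left.
All 28 L of Gen-17 fit (value 39) ; 54 remain.
Take all of Gen-10 (21 L, value 16) ; 33 L left.
All 15 L of Gen-6 fit (value 7) ; 18 remain.
Fill the last 18 L with part of Gen-4: 18/25 of it earns 6.48.
Total value = 123.48.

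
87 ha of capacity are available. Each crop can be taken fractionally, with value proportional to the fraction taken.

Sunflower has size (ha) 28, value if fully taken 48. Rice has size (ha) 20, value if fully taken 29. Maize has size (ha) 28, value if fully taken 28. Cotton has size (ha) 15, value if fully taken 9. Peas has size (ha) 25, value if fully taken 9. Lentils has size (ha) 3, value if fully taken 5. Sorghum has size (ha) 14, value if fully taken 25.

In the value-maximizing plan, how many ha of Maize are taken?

Sort by value density: Sorghum 25/14≈1.79, Sunflower 48/28≈1.71, Lentils 5/3≈1.67, Rice 29/20≈1.45, Maize 28/28≈1, Cotton 9/15≈0.6, Peas 9/25≈0.36.
Take all of Sorghum (14 ha, value 25) → 73 ha left.
Sunflower: take in full, 28 ha for value 48 → 45 left.
Take all of Lentils (3 ha, value 5) → 42 ha left.
All 20 ha of Rice fit (value 29) → 22 remain.
Only 22 ha remain; take 22/28 of Maize for value 28×22/28 = 22.

22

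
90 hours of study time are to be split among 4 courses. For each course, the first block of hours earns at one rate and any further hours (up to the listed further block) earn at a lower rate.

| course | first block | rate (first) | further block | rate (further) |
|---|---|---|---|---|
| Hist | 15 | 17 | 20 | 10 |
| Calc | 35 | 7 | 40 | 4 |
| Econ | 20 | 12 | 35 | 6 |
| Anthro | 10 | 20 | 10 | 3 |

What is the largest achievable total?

Order all 8 blocks by rate: Anthro/tier1 20 > Hist/tier1 17 > Econ/tier1 12 > Hist/tier2 10 > Calc/tier1 7 > Econ/tier2 6 > Calc/tier2 4 > Anthro/tier2 3.
Fill Anthro tier1 block (10 at 20) — 80 left.
Fill Hist tier1 block (15 at 17) — 65 left.
Econ tier1 at 12: fill all 20 — 45 left.
Fill Hist tier2 block (20 at 10) — 25 left.
Calc tier1 at 7: only 25 left, fill 25.
Total = 20×10 + 17×15 + 12×20 + 10×20 + 7×25 = 1070.

1070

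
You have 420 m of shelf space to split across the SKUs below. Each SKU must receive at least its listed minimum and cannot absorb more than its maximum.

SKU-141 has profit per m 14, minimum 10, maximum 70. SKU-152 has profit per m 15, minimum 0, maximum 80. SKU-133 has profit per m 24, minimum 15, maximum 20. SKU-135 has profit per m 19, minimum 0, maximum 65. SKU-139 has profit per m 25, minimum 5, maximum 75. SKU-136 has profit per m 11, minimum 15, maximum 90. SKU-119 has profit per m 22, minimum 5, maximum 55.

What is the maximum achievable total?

Meeting every minimum uses 10+0+15+0+5+15+5 = 50 m, leaving 370.
Rank by profit per m: SKU-139 25 > SKU-133 24 > SKU-119 22 > SKU-135 19 > SKU-152 15 > SKU-141 14 > SKU-136 11.
Give SKU-139 70 more to hit its cap of 75 — 300 left.
SKU-133 takes 5 more to reach its cap of 20 — 295 left.
SKU-119 takes 50 more to reach its cap of 55 — 245 left.
Give SKU-135 65 more to hit its cap of 65 — 180 left.
SKU-152 takes 80 more to reach its cap of 80 — 100 left.
Give SKU-141 60 more to hit its cap of 70 — 40 left.
Only 40 left; SKU-136 takes them to reach 55.
Total = 14×70 + 15×80 + 24×20 + 19×65 + 25×75 + 11×55 + 22×55 = 7585.

7585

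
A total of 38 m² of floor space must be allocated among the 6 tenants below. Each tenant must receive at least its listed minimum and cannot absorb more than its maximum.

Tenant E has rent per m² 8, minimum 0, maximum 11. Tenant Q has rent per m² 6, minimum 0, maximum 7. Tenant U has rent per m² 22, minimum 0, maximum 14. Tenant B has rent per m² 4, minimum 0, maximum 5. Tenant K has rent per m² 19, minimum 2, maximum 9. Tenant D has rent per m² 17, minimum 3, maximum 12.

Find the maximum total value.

Meeting every minimum uses 0+0+0+0+2+3 = 5 m², leaving 33.
Order the tenants by rent per m²: Tenant U 22 > Tenant K 19 > Tenant D 17 > Tenant E 8 > Tenant Q 6 > Tenant B 4.
Tenant U takes 14 more to reach its cap of 14 ; 19 left.
Tenant K: +7 to 9 (cap) ; 12 left.
Give Tenant D 9 more to hit its cap of 12 ; 3 left.
Tenant E: +3 (room for 11) → 3. Pool exhausted.
Total = 8×3 + 22×14 + 19×9 + 17×12 = 707.

707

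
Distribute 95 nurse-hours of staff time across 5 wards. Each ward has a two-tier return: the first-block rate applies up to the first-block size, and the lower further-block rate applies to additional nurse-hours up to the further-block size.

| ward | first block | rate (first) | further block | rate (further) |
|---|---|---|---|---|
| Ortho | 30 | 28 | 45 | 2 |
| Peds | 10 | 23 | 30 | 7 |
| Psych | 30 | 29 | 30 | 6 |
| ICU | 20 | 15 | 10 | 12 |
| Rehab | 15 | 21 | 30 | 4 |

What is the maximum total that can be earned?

Rank every tier by rate: Psych/first 29 > Ortho/first 28 > Peds/first 23 > Rehab/first 21 > ICU/first 15 > ICU/second 12 > Peds/second 7 > Psych/second 6 > Rehab/second 4 > Ortho/second 2.
Psych/first (29): +30 → 65 left.
Fill Ortho first block (30 at 28) → 35 left.
Fill Peds first block (10 at 23) → 25 left.
Fill Rehab first block (15 at 21) → 10 left.
ICU/first: +10 of 20 at 15; pool empty.
Total = 29×30 + 28×30 + 23×10 + 21×15 + 15×10 = 2405.

2405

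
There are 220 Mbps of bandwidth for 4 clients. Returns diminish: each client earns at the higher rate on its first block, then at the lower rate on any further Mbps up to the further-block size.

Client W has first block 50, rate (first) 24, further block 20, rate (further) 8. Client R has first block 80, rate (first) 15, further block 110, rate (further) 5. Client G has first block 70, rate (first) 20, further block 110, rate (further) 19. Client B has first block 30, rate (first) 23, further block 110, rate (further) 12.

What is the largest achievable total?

4620

Rank every tier by rate: Client W/T1 24 > Client B/T1 23 > Client G/T1 20 > Client G/T2 19 > Client R/T1 15 > Client B/T2 12 > Client W/T2 8 > Client R/T2 5.
Fill Client W T1 block (50 at 24) → 170 left.
Fill Client B T1 block (30 at 23) → 140 left.
Client G/T1 (20): +70 → 70 left.
Client G/T2: +70 of 110 at 19; pool empty.
Total = 24×50 + 23×30 + 20×70 + 19×70 = 4620.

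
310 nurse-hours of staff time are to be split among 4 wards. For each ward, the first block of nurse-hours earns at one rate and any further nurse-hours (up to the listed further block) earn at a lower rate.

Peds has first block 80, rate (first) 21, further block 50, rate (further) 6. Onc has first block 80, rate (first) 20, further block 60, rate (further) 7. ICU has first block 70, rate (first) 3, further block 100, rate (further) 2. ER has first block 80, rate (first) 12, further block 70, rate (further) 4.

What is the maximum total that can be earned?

4720

Treat each block as its own option and order by rate: Peds/tier1 21 > Onc/tier1 20 > ER/tier1 12 > Onc/tier2 7 > Peds/tier2 6 > ER/tier2 4 > ICU/tier1 3 > ICU/tier2 2.
Peds/tier1 (21): +80 — 230 left.
Onc/tier1 (20): +80 — 150 left.
Fill ER tier1 block (80 at 12) — 70 left.
Onc tier2 at 7: fill all 60 — 10 left.
10 remain; put them into Peds tier2 at 6.
Total = 21×80 + 20×80 + 12×80 + 7×60 + 6×10 = 4720.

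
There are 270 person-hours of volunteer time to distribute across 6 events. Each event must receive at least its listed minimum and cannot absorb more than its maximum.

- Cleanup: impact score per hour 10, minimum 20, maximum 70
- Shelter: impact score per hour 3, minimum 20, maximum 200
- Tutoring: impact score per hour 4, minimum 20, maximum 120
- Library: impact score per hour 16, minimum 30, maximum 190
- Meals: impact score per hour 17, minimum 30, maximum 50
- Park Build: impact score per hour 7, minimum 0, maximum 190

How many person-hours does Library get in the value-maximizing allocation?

160

Meeting every minimum uses 20+20+20+30+30+0 = 120 person-hours, leaving 150.
Order the events by impact score per hour: Meals 17 > Library 16 > Cleanup 10 > Park Build 7 > Tutoring 4 > Shelter 3.
Meals: +20 to 50 (cap) ; 130 left.
Only 130 left; Library takes them to reach 160.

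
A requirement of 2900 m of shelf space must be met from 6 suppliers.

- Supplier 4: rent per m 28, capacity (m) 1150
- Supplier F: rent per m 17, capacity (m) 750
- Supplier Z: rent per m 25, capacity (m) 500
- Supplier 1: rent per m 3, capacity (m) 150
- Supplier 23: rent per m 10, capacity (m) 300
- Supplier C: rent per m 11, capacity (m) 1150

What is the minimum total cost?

Cheapest first:
Supplier 1 at 3: take all 150 m — 2750 still needed.
Supplier 23 at 10: take all 300 m — 2450 still needed.
Take 1150 from Supplier C at 11 — need 1300 more.
Supplier F at 17: take all 750 m — 550 still needed.
Take 500 from Supplier Z at 25 — need 50 more.
Supplier 4 (28): take the remaining 50 — done.
Cost = 150×3 + 300×10 + 1150×11 + 750×17 + 500×25 + 50×28 = 42750.

42750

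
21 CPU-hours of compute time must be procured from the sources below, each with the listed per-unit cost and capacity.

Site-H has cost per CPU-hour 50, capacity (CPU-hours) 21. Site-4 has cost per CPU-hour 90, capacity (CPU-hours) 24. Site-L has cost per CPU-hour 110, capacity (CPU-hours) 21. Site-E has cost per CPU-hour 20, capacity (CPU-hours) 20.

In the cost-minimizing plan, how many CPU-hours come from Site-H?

Fill from the cheapest source first.
Site-E at 20: take all 20 CPU-hours — 1 still needed.
Take 1 from Site-H at 50 to finish.
Site-4, Site-L: unused.

1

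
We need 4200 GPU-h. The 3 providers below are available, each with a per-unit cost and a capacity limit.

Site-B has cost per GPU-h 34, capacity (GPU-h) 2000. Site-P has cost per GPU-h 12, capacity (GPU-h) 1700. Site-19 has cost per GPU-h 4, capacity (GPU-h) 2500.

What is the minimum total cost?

30400

Fill from the cheapest provider first.
Take 2500 from Site-19 at 4 → need 1700 more.
Site-P at 12: take all 1700 GPU-h → 0 still needed.
Site-B: unused.
Cost = 2500×4 + 1700×12 = 30400.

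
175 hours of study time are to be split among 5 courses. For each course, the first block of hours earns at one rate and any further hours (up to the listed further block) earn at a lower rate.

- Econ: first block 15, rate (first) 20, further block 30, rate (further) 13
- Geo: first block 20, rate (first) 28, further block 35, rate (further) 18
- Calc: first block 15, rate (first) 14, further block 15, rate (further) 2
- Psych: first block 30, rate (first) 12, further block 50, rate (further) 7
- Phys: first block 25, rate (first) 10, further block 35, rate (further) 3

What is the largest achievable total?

2735

Order all 10 blocks by rate: Geo/tier1 28 > Econ/tier1 20 > Geo/tier2 18 > Calc/tier1 14 > Econ/tier2 13 > Psych/tier1 12 > Phys/tier1 10 > Psych/tier2 7 > Phys/tier2 3 > Calc/tier2 2.
Geo tier1 at 28: fill all 20 → 155 left.
Econ/tier1 (20): +15 → 140 left.
Geo tier2 at 18: fill all 35 → 105 left.
Fill Calc tier1 block (15 at 14) → 90 left.
Fill Econ tier2 block (30 at 13) → 60 left.
Fill Psych tier1 block (30 at 12) → 30 left.
Fill Phys tier1 block (25 at 10) → 5 left.
Psych tier2 at 7: only 5 left, fill 5.
Total = 28×20 + 20×15 + 18×35 + 14×15 + 13×30 + 12×30 + 10×25 + 7×5 = 2735.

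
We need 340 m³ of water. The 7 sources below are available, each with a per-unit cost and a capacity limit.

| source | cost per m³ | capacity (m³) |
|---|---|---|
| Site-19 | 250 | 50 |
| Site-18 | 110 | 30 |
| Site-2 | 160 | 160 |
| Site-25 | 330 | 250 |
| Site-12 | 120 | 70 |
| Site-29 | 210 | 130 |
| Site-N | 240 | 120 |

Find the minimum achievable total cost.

Fill from the cheapest source first.
Site-18 at 110: take all 30 m³ ; 310 still needed.
Site-12 (120): use full 70 ; 240 m³ to go.
Take 160 from Site-2 at 160 ; need 80 more.
Site-29 at 210: take 80 of its 130 ; requirement met.
Site-N, Site-19, Site-25: unused.
Cost = 30×110 + 70×120 + 160×160 + 80×210 = 54100.

54100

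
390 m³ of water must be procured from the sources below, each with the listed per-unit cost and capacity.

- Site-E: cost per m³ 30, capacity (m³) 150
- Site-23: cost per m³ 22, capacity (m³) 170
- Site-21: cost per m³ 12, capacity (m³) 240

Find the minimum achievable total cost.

Fill from the cheapest source first.
Site-21 (12): use full 240 → 150 m³ to go.
Site-23 at 22: take 150 of its 170 → requirement met.
Site-E: unused.
Cost = 240×12 + 150×22 = 6180.

6180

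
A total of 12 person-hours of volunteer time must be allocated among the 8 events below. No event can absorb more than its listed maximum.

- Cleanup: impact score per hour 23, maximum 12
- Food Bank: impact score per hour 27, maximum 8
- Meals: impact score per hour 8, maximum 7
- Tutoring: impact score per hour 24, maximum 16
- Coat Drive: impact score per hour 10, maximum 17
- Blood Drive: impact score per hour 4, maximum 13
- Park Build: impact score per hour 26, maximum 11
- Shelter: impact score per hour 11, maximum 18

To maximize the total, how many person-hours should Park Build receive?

Order the events by impact score per hour: Food Bank 27 > Park Build 26 > Tutoring 24 > Cleanup 23 > Shelter 11 > Coat Drive 10 > Meals 8 > Blood Drive 4.
Food Bank takes 8 to reach its cap of 8 → 4 left.
Only 4 left; Park Build takes them to reach 4.

4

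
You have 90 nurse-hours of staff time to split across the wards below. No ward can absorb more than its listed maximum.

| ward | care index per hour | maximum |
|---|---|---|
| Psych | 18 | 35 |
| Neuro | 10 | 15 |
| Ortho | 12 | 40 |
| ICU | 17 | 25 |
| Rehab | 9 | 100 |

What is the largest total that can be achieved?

1415

Highest care index per hour first: Psych 18 > ICU 17 > Ortho 12 > Neuro 10 > Rehab 9.
Give Psych 35 to hit its cap of 35 ; 55 left.
Give ICU 25 to hit its cap of 25 ; 30 left.
Ortho: +30 (room for 40) → 30. Pool exhausted.
Total = 18×35 + 12×30 + 17×25 = 1415.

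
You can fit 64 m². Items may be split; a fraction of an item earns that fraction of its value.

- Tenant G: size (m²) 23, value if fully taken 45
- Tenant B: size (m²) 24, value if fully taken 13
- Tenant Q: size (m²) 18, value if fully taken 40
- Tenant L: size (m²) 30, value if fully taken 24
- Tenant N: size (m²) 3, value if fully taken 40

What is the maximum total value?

Best value per unit of size first: Tenant N 40/3≈13.3, Tenant Q 40/18≈2.22, Tenant G 45/23≈1.96, Tenant L 24/30≈0.8, Tenant B 13/24≈0.542.
Take all of Tenant N (3 m², value 40) — 61 m² left.
All 18 m² of Tenant Q fit (value 40) — 43 remain.
Tenant G: take in full, 23 m² for value 45 — 20 left.
20 m² left: a 20/30 share of Tenant L gives 24×20/30 = 16.
Total value = 141.

141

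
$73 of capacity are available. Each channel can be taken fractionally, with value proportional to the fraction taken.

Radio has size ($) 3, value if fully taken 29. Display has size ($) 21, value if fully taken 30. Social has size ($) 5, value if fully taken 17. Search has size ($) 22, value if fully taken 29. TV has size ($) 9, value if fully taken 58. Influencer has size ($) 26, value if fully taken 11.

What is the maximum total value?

Rank by value-to-size ratio: Radio 29/3≈9.67, TV 58/9≈6.44, Social 17/5≈3.4, Display 30/21≈1.43, Search 29/22≈1.32, Influencer 11/26≈0.423.
Radio: take in full, 3 $ for value 29 → 70 left.
Take all of TV (9 $, value 58) → 61 $ left.
Social: take in full, 5 $ for value 17 → 56 left.
Take all of Display (21 $, value 30) → 35 $ left.
Take all of Search (22 $, value 29) → 13 $ left.
Only 13 $ remain; take 13/26 of Influencer for value 11×13/26 = 5.5.
Total value = 168.5.

168.5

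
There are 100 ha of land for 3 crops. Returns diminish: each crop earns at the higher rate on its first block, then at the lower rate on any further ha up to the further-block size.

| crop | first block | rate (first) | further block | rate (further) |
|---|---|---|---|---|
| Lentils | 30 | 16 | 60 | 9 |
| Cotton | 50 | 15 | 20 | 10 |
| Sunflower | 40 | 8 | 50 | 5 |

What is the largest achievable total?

1430

Order all 6 blocks by rate: Lentils/tier1 16 > Cotton/tier1 15 > Cotton/tier2 10 > Lentils/tier2 9 > Sunflower/tier1 8 > Sunflower/tier2 5.
Lentils/tier1 (16): +30 — 70 left.
Fill Cotton tier1 block (50 at 15) — 20 left.
Cotton/tier2 (10): +20 — 0 left.
Total = 16×30 + 15×50 + 10×20 = 1430.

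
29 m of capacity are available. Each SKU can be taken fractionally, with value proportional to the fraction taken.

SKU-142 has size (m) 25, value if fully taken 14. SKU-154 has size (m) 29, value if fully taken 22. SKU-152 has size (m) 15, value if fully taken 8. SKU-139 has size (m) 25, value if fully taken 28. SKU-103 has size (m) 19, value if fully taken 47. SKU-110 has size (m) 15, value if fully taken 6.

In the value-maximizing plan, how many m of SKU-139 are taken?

10

Sort by value density: SKU-103 47/19≈2.47, SKU-139 28/25≈1.12, SKU-154 22/29≈0.759, SKU-142 14/25≈0.56, SKU-152 8/15≈0.533, SKU-110 6/15≈0.4.
Take all of SKU-103 (19 m, value 47) ; 10 m left.
10 m left: a 10/25 share of SKU-139 gives 28×10/25 = 11.2.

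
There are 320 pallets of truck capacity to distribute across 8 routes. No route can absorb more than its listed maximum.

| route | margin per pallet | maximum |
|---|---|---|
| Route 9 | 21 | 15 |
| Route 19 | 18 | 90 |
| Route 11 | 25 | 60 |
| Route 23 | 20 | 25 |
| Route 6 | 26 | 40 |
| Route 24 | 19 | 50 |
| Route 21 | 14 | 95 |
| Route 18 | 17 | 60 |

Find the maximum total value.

6605

Highest margin per pallet first: Route 6 26 > Route 11 25 > Route 9 21 > Route 23 20 > Route 24 19 > Route 19 18 > Route 18 17 > Route 21 14.
Give Route 6 40 to hit its cap of 40 → 280 left.
Give Route 11 60 to hit its cap of 60 → 220 left.
Route 9: +15 to 15 (cap) → 205 left.
Route 23 takes 25 to reach its cap of 25 → 180 left.
Route 24: +50 to 50 (cap) → 130 left.
Route 19: +90 to 90 (cap) → 40 left.
Route 18: +40 (room for 60) → 40. Pool exhausted.
Total = 21×15 + 18×90 + 25×60 + 20×25 + 26×40 + 19×50 + 17×40 = 6605.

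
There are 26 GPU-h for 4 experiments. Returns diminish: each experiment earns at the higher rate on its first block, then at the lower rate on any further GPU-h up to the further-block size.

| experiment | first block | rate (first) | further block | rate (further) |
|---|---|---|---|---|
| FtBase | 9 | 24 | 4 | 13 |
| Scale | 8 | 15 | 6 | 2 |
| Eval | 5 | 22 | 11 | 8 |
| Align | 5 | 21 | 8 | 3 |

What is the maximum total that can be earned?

536

Order all 8 blocks by rate: FtBase/T1 24 > Eval/T1 22 > Align/T1 21 > Scale/T1 15 > FtBase/T2 13 > Eval/T2 8 > Align/T2 3 > Scale/T2 2.
FtBase T1 at 24: fill all 9 ; 17 left.
Fill Eval T1 block (5 at 22) ; 12 left.
Align/T1 (21): +5 ; 7 left.
7 remain; put them into Scale T1 at 15.
Total = 24×9 + 22×5 + 21×5 + 15×7 = 536.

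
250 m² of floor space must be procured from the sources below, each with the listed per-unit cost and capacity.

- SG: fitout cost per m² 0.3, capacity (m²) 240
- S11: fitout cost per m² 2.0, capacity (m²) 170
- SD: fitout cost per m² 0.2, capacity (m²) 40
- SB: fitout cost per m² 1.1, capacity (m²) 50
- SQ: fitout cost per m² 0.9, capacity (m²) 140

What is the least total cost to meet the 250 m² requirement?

Use sources in increasing cost order.
SD at 0.2: take all 40 m² — 210 still needed.
SG (0.3): take the remaining 210 — done.
SQ, SB, S11: unused.
Cost = 40×0.2 + 210×0.3 = 71.

71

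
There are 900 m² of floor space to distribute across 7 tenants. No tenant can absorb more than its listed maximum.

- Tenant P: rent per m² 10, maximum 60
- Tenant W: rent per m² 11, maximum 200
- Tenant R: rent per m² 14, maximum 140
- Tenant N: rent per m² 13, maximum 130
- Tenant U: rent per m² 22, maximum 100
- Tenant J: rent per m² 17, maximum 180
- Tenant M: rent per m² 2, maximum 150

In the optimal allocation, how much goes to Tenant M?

90

Rank by rent per m²: Tenant U 22 > Tenant J 17 > Tenant R 14 > Tenant N 13 > Tenant W 11 > Tenant P 10 > Tenant M 2.
Tenant U takes 100 to reach its cap of 100 ; 800 left.
Tenant J: +180 to 180 (cap) ; 620 left.
Tenant R: +140 to 140 (cap) ; 480 left.
Tenant N: +130 to 130 (cap) ; 350 left.
Give Tenant W 200 to hit its cap of 200 ; 150 left.
Tenant P takes 60 to reach its cap of 60 ; 90 left.
Tenant M: +90 (room for 150) → 90. Pool exhausted.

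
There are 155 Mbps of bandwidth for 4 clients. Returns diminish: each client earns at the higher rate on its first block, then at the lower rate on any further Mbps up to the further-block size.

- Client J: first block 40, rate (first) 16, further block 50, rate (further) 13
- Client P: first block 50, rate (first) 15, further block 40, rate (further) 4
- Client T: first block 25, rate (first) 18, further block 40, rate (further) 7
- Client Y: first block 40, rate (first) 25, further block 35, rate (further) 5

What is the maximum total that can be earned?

2840

Rank every tier by rate: Client Y/T1 25 > Client T/T1 18 > Client J/T1 16 > Client P/T1 15 > Client J/T2 13 > Client T/T2 7 > Client Y/T2 5 > Client P/T2 4.
Fill Client Y T1 block (40 at 25) ; 115 left.
Client T T1 at 18: fill all 25 ; 90 left.
Fill Client J T1 block (40 at 16) ; 50 left.
Client P T1 at 15: fill all 50 ; 0 left.
Total = 25×40 + 18×25 + 16×40 + 15×50 = 2840.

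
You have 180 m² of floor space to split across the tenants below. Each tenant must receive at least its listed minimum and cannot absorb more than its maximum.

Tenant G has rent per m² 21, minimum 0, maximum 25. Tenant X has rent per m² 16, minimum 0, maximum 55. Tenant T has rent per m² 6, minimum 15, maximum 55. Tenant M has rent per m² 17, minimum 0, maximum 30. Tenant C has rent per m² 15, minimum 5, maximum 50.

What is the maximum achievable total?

Meeting every minimum uses 0+0+15+0+5 = 20 m², leaving 160.
Order the tenants by rent per m²: Tenant G 21 > Tenant M 17 > Tenant X 16 > Tenant C 15 > Tenant T 6.
Give Tenant G 25 more to hit its cap of 25 → 135 left.
Tenant M: +30 to 30 (cap) → 105 left.
Give Tenant X 55 more to hit its cap of 55 → 50 left.
Give Tenant C 45 more to hit its cap of 50 → 5 left.
Tenant T: +5 (room for 40) → 20. Pool exhausted.
Total = 21×25 + 16×55 + 6×20 + 17×30 + 15×50 = 2785.

2785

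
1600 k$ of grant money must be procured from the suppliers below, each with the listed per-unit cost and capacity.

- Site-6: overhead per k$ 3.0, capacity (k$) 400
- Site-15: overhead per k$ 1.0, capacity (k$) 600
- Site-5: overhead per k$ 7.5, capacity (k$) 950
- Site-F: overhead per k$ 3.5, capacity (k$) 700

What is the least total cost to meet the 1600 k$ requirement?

Use suppliers in increasing cost order.
Site-15 (1.0): use full 600 — 1000 k$ to go.
Take 400 from Site-6 at 3.0 — need 600 more.
Take 600 from Site-F at 3.5 to finish.
Site-5: unused.
Cost = 600×1.0 + 400×3.0 + 600×3.5 = 3900.

3900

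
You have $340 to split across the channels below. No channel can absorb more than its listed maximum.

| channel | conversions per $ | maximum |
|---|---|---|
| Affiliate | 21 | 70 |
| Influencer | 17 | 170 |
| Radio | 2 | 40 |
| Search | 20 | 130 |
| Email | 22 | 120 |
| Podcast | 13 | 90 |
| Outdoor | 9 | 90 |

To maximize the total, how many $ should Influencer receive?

Highest conversions per $ first: Email 22 > Affiliate 21 > Search 20 > Influencer 17 > Podcast 13 > Outdoor 9 > Radio 2.
Email: +120 to 120 (cap) → 220 left.
Affiliate: +70 to 70 (cap) → 150 left.
Give Search 130 to hit its cap of 130 → 20 left.
Influencer: +20 (room for 170) → 20. Pool exhausted.

20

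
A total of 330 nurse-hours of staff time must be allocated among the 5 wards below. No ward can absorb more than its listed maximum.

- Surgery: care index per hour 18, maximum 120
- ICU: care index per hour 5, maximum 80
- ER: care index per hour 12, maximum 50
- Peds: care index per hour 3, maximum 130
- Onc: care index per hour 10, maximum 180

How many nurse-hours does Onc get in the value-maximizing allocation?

160

Order the wards by care index per hour: Surgery 18 > ER 12 > Onc 10 > ICU 5 > Peds 3.
Surgery takes 120 to reach its cap of 120 ; 210 left.
ER: +50 to 50 (cap) ; 160 left.
Onc has room for 180 but only 160 remain, so it gets 160.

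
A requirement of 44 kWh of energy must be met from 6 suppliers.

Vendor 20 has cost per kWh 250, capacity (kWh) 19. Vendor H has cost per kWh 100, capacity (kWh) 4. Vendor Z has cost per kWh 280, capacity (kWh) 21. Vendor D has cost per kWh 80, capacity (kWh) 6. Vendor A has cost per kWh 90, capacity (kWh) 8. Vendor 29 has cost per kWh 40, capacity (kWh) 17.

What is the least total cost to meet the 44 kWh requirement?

4530

Use suppliers in increasing cost order.
Vendor 29 at 40: take all 17 kWh — 27 still needed.
Vendor D (80): use full 6 — 21 kWh to go.
Take 8 from Vendor A at 90 — need 13 more.
Take 4 from Vendor H at 100 — need 9 more.
Take 9 from Vendor 20 at 250 to finish.
Vendor Z: unused.
Cost = 17×40 + 6×80 + 8×90 + 4×100 + 9×250 = 4530.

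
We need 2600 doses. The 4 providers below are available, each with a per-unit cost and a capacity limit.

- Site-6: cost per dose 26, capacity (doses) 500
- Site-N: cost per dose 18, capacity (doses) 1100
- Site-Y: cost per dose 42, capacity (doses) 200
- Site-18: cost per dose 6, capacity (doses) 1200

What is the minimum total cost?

Use providers in increasing cost order.
Site-18 (6): use full 1200 — 1400 doses to go.
Take 1100 from Site-N at 18 — need 300 more.
Site-6 (26): take the remaining 300 — done.
Site-Y: unused.
Cost = 1200×6 + 1100×18 + 300×26 = 34800.

34800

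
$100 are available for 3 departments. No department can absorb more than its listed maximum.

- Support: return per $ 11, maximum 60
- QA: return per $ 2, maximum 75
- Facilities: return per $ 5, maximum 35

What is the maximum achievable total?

Order the departments by return per $: Support 11 > Facilities 5 > QA 2.
Support takes 60 to reach its cap of 60 — 40 left.
Facilities takes 35 to reach its cap of 35 — 5 left.
QA: +5 (room for 75) → 5. Pool exhausted.
Total = 11×60 + 2×5 + 5×35 = 845.

845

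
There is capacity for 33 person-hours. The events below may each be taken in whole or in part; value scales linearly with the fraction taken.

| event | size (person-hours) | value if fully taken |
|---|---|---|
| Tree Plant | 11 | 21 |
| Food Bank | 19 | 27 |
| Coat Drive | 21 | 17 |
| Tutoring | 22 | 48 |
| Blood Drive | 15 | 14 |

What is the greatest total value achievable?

69

Best value per unit of size first: Tutoring 48/22≈2.18, Tree Plant 21/11≈1.91, Food Bank 27/19≈1.42, Blood Drive 14/15≈0.933, Coat Drive 17/21≈0.81.
All 22 person-hours of Tutoring fit (value 48) — 11 remain.
All 11 person-hours of Tree Plant fit (value 21) — 0 remain.
Total value = 69.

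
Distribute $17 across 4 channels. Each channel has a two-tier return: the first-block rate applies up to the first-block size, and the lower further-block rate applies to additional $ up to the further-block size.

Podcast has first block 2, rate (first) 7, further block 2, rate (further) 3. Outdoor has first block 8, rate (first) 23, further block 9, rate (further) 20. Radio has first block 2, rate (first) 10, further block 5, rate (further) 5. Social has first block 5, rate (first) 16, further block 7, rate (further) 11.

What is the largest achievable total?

364

Rank every tier by rate: Outdoor/T1 23 > Outdoor/T2 20 > Social/T1 16 > Social/T2 11 > Radio/T1 10 > Podcast/T1 7 > Radio/T2 5 > Podcast/T2 3.
Outdoor T1 at 23: fill all 8 — 9 left.
Fill Outdoor T2 block (9 at 20) — 0 left.
Total = 23×8 + 20×9 = 364.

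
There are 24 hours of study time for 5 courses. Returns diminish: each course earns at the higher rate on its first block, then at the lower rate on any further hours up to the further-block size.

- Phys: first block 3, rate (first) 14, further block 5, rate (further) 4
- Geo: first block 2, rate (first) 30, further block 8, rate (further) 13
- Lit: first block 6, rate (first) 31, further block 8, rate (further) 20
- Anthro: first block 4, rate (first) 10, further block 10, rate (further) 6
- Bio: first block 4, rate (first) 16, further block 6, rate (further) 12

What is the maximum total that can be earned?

525

Rank every tier by rate: Lit/first 31 > Geo/first 30 > Lit/second 20 > Bio/first 16 > Phys/first 14 > Geo/second 13 > Bio/second 12 > Anthro/first 10 > Anthro/second 6 > Phys/second 4.
Lit first at 31: fill all 6 — 18 left.
Geo first at 30: fill all 2 — 16 left.
Lit second at 20: fill all 8 — 8 left.
Bio/first (16): +4 — 4 left.
Fill Phys first block (3 at 14) — 1 left.
1 remain; put them into Geo second at 13.
Total = 31×6 + 30×2 + 20×8 + 16×4 + 14×3 + 13×1 = 525.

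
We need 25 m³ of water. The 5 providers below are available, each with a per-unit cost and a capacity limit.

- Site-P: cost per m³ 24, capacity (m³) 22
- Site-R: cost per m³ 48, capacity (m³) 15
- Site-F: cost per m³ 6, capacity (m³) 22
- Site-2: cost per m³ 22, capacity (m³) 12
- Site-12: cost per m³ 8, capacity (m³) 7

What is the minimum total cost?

Cheapest first:
Take 22 from Site-F at 6 — need 3 more.
Site-12 (8): take the remaining 3 — done.
Site-2, Site-P, Site-R: unused.
Cost = 22×6 + 3×8 = 156.

156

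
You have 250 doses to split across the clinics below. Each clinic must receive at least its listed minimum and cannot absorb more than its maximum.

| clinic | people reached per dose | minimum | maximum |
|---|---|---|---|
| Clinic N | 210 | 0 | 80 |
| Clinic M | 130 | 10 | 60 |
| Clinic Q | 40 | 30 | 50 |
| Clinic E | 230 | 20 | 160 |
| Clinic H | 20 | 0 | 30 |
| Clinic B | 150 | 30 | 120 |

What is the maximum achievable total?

Meeting every minimum uses 0+10+30+20+0+30 = 90 doses, leaving 160.
Highest people reached per dose first: Clinic E 230 > Clinic N 210 > Clinic B 150 > Clinic M 130 > Clinic Q 40 > Clinic H 20.
Give Clinic E 140 more to hit its cap of 160 → 20 left.
Clinic N: +20 (room for 80) → 20. Pool exhausted.
Total = 210×20 + 130×10 + 40×30 + 230×160 + 150×30 = 48000.

48000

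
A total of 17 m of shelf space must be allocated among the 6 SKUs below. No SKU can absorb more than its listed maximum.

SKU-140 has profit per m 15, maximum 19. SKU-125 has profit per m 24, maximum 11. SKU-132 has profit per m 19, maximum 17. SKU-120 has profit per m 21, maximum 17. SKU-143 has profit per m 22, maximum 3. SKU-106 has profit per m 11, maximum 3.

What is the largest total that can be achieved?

Rank by profit per m: SKU-125 24 > SKU-143 22 > SKU-120 21 > SKU-132 19 > SKU-140 15 > SKU-106 11.
Give SKU-125 11 to hit its cap of 11 → 6 left.
Give SKU-143 3 to hit its cap of 3 → 3 left.
Only 3 left; SKU-120 takes them to reach 3.
Total = 24×11 + 21×3 + 22×3 = 393.

393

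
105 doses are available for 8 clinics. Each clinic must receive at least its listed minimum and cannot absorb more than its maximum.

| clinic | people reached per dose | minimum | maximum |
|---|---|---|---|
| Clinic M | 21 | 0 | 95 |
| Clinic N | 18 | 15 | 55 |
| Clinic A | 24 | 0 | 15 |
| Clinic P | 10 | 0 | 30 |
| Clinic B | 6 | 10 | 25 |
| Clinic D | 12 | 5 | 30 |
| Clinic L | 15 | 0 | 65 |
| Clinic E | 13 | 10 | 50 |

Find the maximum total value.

Meeting every minimum uses 0+15+0+0+10+5+0+10 = 40 doses, leaving 65.
Highest people reached per dose first: Clinic A 24 > Clinic M 21 > Clinic N 18 > Clinic L 15 > Clinic E 13 > Clinic D 12 > Clinic P 10 > Clinic B 6.
Give Clinic A 15 more to hit its cap of 15 — 50 left.
Clinic M: +50 (room for 95) → 50. Pool exhausted.
Total = 21×50 + 18×15 + 24×15 + 6×10 + 12×5 + 13×10 = 1930.

1930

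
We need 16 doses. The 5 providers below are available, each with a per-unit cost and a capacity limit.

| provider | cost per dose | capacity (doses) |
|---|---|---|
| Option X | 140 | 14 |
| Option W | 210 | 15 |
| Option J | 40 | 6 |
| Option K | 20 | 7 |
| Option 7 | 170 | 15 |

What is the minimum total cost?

Fill from the cheapest provider first.
Option K (20): use full 7 ; 9 doses to go.
Option J (40): use full 6 ; 3 doses to go.
Option X (140): take the remaining 3 ; done.
Option 7, Option W: unused.
Cost = 7×20 + 6×40 + 3×140 = 800.

800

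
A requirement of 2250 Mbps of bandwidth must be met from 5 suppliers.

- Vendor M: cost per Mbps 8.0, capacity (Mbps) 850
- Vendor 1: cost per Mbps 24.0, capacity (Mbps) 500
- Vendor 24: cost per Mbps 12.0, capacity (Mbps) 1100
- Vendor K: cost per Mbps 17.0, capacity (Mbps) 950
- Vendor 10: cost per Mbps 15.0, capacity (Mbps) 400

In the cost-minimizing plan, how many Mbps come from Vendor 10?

300

Cheapest first:
Vendor M (8.0): use full 850 ; 1400 Mbps to go.
Vendor 24 (12.0): use full 1100 ; 300 Mbps to go.
Vendor 10 at 15.0: take 300 of its 400 ; requirement met.
Vendor K, Vendor 1: unused.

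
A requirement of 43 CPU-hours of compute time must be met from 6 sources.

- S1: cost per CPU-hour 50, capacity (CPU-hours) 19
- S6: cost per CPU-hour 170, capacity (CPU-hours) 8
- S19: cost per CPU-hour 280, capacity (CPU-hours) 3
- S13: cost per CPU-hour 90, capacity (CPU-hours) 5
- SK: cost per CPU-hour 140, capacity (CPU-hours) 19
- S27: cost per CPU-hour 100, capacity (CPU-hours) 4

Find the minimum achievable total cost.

3900

Cheapest first:
Take 19 from S1 at 50 ; need 24 more.
S13 (90): use full 5 ; 19 CPU-hours to go.
S27 at 100: take all 4 CPU-hours ; 15 still needed.
SK (140): take the remaining 15 ; done.
S6, S19: unused.
Cost = 19×50 + 5×90 + 4×100 + 15×140 = 3900.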